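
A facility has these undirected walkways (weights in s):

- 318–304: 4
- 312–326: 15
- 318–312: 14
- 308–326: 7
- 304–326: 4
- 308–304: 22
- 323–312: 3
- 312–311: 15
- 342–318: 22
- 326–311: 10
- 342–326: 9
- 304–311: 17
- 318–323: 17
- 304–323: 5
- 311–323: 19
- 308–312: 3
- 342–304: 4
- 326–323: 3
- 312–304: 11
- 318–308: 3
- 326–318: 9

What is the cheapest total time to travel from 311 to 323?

Candidate routes:
311 → 323: 19 = 19
311 → 312 → 323: 15+3 = 18
311 → 326 → 323: 10+3 = 13
The minimum is 13 s via 311 → 326 → 323.

13 s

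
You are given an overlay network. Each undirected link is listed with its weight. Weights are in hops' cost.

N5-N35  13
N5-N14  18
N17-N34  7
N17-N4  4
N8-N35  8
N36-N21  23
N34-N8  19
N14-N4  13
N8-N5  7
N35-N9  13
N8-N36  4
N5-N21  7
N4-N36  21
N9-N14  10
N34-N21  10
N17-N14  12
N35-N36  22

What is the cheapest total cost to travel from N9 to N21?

33 hops' cost

Enumerating some paths:
N9–N14–N5–N21: 10+18+7 = 35
N9–N35–N5–N21: 13+13+7 = 33
Cheapest is N9–N35–N5–N21 at 33 hops' cost.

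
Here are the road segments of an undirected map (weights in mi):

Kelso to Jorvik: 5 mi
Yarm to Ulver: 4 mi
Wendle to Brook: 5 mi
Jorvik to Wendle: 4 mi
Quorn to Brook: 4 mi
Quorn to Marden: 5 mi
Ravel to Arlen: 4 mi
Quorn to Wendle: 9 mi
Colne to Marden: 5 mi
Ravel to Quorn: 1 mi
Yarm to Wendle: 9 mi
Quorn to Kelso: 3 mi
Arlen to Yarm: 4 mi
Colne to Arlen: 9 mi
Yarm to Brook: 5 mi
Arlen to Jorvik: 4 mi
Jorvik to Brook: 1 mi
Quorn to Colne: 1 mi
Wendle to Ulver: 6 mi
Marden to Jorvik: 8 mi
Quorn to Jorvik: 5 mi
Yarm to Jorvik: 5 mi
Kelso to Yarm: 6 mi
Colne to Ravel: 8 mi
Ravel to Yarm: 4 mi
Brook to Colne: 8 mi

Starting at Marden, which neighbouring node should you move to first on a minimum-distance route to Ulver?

Quorn

Compare a few routes:
Marden → Colne → Quorn → Ravel → Yarm → Ulver: 5+1+1+4+4 = 15
Marden → Jorvik → Yarm → Ulver: 8+5+4 = 17
Marden → Quorn → Ravel → Yarm → Ulver: 5+1+4+4 = 14
The minimum is 14 mi via Marden → Quorn → Ravel → Yarm → Ulver.
So from Marden the first move is to Quorn.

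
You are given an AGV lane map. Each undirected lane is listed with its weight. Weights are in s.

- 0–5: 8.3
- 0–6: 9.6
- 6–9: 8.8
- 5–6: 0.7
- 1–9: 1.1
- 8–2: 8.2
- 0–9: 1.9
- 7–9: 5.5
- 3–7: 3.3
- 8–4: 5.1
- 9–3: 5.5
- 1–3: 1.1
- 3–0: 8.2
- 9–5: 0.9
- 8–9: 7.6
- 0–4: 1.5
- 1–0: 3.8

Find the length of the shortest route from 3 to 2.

18 s

Shortest distances from 3:
3: 0
1: 1.1  (via 3)
9: 2.2  (via 1)
5: 3.1  (via 9)
7: 3.3  (via 3)
6: 3.8  (via 5)
0: 4.1  (via 9)
4: 5.6  (via 0)
8: 9.8  (via 9)
2: 18  (via 8)
Shortest route: 3–1–9–8–2 = 18 s.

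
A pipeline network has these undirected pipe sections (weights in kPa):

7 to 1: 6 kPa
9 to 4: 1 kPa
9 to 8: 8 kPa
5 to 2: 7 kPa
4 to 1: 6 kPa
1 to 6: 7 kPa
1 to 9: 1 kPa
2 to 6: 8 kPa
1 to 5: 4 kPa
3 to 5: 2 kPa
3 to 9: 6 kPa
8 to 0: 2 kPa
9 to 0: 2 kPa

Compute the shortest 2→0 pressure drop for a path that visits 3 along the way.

17 kPa

Shortest 2→3: 2–5–3 = 9
Shortest 3→0: 3–9–0 = 8
Total via 3: 9 + 8 = 17 kPa.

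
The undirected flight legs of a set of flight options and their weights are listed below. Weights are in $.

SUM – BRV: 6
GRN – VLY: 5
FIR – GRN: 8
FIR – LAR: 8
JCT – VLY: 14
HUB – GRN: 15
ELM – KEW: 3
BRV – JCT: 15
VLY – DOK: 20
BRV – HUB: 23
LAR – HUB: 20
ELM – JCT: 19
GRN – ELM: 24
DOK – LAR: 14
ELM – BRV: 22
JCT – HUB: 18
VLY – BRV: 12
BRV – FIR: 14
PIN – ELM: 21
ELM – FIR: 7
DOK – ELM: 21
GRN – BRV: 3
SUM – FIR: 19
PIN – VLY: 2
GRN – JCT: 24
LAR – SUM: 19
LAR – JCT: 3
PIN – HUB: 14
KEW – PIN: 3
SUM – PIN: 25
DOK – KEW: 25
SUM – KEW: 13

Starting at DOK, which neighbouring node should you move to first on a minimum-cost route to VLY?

Candidate routes:
DOK–VLY: 20 = 20
DOK–ELM–KEW–PIN–VLY: 21+3+3+2 = 29
DOK–KEW–PIN–VLY: 25+3+2 = 30
The minimum is $20 via DOK–VLY.
So from DOK the first move is to VLY.

VLY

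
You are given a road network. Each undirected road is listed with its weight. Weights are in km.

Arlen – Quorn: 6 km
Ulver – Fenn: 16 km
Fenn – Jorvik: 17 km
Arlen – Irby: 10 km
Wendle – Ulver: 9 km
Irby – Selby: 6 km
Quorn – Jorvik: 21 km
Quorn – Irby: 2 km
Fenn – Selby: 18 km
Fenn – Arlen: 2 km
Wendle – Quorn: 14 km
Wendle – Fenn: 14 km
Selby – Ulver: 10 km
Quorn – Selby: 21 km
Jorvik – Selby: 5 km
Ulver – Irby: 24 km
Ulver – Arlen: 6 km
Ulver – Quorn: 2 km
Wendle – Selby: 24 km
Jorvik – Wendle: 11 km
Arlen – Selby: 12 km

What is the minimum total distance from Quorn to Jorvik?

13 km

Compare a few routes:
Quorn–Irby–Selby–Jorvik: 2+6+5 = 13
Quorn–Ulver–Selby–Jorvik: 2+10+5 = 17
Cheapest is Quorn–Irby–Selby–Jorvik at 13 km.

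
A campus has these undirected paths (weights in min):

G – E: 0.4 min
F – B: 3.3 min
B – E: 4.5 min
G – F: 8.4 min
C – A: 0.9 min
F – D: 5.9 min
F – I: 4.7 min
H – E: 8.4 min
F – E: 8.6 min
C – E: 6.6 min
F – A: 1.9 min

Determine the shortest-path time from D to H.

22.1 min

Settle nodes by increasing distance from D:
D: 0
F: 5.9  (via D)
A: 7.8  (via F)
C: 8.7  (via A)
B: 9.2  (via F)
I: 10.6  (via F)
E: 13.7  (via B)
G: 14.1  (via E)
H: 22.1  (via E)
Shortest route: D–F–B–E–H = 22.1 min.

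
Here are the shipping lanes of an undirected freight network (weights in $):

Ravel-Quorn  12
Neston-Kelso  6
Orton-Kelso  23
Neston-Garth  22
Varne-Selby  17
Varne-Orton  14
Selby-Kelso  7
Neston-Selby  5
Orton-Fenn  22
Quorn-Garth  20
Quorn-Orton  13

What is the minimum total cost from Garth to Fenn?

Running Dijkstra from Garth:
Garth: 0
Quorn: 20  (via Garth)
Neston: 22  (via Garth)
Selby: 27  (via Neston)
Kelso: 28  (via Neston)
Ravel: 32  (via Quorn)
Orton: 33  (via Quorn)
Varne: 44  (via Selby)
Fenn: 55  (via Orton)
Shortest route: Garth → Quorn → Orton → Fenn = $55.

$55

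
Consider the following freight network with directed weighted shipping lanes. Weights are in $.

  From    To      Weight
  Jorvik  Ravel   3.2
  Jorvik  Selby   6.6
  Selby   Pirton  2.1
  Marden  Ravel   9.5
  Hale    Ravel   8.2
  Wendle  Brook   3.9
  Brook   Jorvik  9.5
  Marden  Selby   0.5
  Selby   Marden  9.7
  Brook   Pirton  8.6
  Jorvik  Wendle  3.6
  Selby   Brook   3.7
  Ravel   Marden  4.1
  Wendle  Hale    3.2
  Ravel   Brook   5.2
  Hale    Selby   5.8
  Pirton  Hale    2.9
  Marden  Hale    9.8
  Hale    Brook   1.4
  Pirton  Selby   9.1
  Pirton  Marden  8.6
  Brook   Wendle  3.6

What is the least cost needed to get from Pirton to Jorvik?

Candidate routes:
Pirton - Hale - Selby - Brook - Jorvik: 2.9+5.8+3.7+9.5 = 21.9
Pirton - Marden - Selby - Brook - Jorvik: 8.6+0.5+3.7+9.5 = 22.3
Pirton - Hale - Brook - Jorvik: 2.9+1.4+9.5 = 13.8
Pirton - Selby - Brook - Jorvik: 9.1+3.7+9.5 = 22.3
The minimum is $13.8 via Pirton - Hale - Brook - Jorvik.

$13.8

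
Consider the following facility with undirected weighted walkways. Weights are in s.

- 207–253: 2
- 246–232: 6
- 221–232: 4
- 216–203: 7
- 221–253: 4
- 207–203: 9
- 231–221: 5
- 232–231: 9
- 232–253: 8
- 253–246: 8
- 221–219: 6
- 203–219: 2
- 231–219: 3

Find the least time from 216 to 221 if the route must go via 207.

22 s

Best 216 to 207: 216 → 203 → 207 costing 16
Shortest 207→221: 207 → 253 → 221 = 6
Total via 207: 16 + 6 = 22 s.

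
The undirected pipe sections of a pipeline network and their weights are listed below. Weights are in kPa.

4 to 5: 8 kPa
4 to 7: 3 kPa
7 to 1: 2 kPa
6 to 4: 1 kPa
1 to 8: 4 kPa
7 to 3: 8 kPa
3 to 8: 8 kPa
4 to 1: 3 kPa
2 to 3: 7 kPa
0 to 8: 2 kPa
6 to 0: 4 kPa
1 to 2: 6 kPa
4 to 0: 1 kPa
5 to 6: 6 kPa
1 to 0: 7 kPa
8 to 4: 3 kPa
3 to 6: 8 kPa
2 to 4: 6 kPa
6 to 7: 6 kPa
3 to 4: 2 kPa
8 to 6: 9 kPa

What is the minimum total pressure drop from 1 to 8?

4 kPa

Settle nodes by increasing distance from 1:
1: 0
7: 2  (via 1)
4: 3  (via 1)
0: 4  (via 4)
6: 4  (via 4)
8: 4  (via 1)
Shortest route: 1 → 8 = 4 kPa.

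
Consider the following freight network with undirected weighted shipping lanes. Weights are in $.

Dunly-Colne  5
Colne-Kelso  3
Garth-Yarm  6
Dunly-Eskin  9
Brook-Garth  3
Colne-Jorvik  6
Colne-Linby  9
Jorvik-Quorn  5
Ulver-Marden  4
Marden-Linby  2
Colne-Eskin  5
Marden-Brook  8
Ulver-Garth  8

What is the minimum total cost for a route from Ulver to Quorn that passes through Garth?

Best Ulver to Garth: Ulver → Garth costing 8
Best Garth to Quorn: Garth → Brook → Marden → Linby → Colne → Jorvik → Quorn costing 33
Total via Garth: 8 + 33 = $41.

$41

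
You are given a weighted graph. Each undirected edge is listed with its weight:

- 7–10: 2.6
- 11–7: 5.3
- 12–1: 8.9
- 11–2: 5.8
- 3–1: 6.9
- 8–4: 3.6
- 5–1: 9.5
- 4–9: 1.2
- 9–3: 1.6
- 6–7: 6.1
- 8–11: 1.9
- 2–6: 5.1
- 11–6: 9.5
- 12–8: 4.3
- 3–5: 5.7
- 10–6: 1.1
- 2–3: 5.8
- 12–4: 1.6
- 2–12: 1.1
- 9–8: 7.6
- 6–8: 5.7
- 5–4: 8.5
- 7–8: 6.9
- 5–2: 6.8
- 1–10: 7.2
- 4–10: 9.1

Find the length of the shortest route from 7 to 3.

13.3

Settle nodes by increasing distance from 7:
7: 0
10: 2.6  (via 7)
6: 3.7  (via 10)
11: 5.3  (via 7)
8: 6.9  (via 7)
2: 8.8  (via 6)
1: 9.8  (via 10)
12: 9.9  (via 2)
4: 10.5  (via 8)
9: 11.7  (via 4)
3: 13.3  (via 9)
Shortest route: 7 → 8 → 4 → 9 → 3 = 13.3.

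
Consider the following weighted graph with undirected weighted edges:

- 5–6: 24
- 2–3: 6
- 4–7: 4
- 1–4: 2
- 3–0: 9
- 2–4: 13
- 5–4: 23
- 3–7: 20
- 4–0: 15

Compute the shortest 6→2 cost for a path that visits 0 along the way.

77

Shortest 6→0: 6–5–4–0 = 62
Shortest 0→2: 0–3–2 = 15
Total via 0: 62 + 15 = 77.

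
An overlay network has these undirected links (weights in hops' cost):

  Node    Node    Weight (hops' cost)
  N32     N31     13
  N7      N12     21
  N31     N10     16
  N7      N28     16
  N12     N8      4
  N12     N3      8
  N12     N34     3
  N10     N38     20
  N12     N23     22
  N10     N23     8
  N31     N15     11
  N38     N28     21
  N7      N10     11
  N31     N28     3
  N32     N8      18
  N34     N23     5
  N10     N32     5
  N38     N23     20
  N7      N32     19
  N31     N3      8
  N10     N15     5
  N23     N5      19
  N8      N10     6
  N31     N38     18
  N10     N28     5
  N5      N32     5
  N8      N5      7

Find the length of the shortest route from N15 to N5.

Settle nodes by increasing distance from N15:
N15: 0
N10: 5  (via N15)
N28: 10  (via N10)
N32: 10  (via N10)
N31: 11  (via N15)
N8: 11  (via N10)
N23: 13  (via N10)
N12: 15  (via N8)
N5: 15  (via N32)
Shortest route: N15 → N10 → N32 → N5 = 15 hops' cost.

15 hops' cost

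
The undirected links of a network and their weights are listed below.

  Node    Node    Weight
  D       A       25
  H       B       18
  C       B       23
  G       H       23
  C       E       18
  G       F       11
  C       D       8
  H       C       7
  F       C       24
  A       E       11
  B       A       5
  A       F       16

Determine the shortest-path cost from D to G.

Settle nodes by increasing distance from D:
D: 0
C: 8  (via D)
H: 15  (via C)
A: 25  (via D)
E: 26  (via C)
B: 30  (via A)
F: 32  (via C)
G: 38  (via H)
Shortest route: D–C–H–G = 38.

38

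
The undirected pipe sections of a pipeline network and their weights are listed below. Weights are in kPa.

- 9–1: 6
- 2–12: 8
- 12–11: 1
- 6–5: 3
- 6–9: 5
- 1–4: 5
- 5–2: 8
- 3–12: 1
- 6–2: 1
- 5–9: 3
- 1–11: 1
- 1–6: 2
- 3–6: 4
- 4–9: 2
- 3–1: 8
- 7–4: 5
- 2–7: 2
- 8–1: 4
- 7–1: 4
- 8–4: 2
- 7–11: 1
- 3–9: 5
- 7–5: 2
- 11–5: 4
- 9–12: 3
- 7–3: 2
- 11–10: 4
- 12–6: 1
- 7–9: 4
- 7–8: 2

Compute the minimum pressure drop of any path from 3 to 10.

Settle nodes by increasing distance from 3:
3: 0
12: 1  (via 3)
6: 2  (via 12)
7: 2  (via 3)
11: 2  (via 12)
1: 3  (via 11)
2: 3  (via 6)
5: 4  (via 7)
8: 4  (via 7)
9: 4  (via 12)
4: 6  (via 8)
10: 6  (via 11)
Shortest route: 3–12–11–10 = 6 kPa.

6 kPa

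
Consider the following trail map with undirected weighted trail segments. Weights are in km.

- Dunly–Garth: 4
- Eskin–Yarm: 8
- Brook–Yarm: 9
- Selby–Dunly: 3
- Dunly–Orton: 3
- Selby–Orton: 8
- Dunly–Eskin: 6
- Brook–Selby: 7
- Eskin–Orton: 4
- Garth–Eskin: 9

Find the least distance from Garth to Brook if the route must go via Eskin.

25 km

Best Garth to Eskin: Garth → Eskin costing 9
Best Eskin to Brook: Eskin → Dunly → Selby → Brook costing 16
Total via Eskin: 9 + 16 = 25 km.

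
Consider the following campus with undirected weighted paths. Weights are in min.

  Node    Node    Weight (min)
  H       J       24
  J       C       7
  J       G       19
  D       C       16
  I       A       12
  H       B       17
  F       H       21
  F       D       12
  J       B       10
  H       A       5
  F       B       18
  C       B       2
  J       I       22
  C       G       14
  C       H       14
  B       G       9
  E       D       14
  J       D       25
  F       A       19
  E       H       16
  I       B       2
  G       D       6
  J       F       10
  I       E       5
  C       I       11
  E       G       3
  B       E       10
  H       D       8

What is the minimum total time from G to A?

19 min

Candidate routes:
G–D–H–A: 6+8+5 = 19
G–E–H–A: 3+16+5 = 24
G–E–I–A: 3+5+12 = 20
G–B–I–A: 9+2+12 = 23
The minimum is 19 min via G–D–H–A.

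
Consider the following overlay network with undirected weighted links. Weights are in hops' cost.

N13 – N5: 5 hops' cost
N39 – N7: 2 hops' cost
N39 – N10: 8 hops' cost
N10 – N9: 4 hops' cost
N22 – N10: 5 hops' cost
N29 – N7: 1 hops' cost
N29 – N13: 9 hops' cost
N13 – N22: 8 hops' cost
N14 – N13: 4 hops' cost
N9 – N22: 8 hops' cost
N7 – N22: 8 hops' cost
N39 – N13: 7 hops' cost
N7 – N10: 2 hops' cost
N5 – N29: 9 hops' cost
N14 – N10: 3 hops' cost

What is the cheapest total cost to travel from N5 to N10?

12 hops' cost

Settle nodes by increasing distance from N5:
N5: 0
N13: 5  (via N5)
N14: 9  (via N13)
N29: 9  (via N5)
N7: 10  (via N29)
N10: 12  (via N14)
Shortest route: N5–N13–N14–N10 = 12 hops' cost.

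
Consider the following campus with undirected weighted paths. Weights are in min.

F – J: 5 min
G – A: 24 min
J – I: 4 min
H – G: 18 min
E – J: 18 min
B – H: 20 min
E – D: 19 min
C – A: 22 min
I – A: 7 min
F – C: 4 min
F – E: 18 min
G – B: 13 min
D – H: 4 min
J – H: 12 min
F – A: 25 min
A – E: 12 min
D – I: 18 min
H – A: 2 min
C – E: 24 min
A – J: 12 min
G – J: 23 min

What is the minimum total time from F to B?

37 min

Compare a few routes:
F - J - A - H - B: 5+12+2+20 = 39
F - J - H - B: 5+12+20 = 37
F - J - G - B: 5+23+13 = 41
F - J - I - A - H - B: 5+4+7+2+20 = 38
The minimum is 37 min via F - J - H - B.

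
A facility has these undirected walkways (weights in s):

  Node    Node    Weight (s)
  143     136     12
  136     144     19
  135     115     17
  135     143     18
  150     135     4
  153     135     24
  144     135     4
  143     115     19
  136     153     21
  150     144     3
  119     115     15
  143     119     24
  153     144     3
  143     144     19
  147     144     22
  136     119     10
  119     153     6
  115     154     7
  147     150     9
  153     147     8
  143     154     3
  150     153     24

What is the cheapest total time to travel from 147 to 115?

Enumerating some paths:
147 → 150 → 135 → 115: 9+4+17 = 30
147 → 153 → 144 → 135 → 115: 8+3+4+17 = 32
147 → 153 → 119 → 115: 8+6+15 = 29
147 → 150 → 144 → 135 → 115: 9+3+4+17 = 33
Cheapest is 147 → 153 → 119 → 115 at 29 s.

29 s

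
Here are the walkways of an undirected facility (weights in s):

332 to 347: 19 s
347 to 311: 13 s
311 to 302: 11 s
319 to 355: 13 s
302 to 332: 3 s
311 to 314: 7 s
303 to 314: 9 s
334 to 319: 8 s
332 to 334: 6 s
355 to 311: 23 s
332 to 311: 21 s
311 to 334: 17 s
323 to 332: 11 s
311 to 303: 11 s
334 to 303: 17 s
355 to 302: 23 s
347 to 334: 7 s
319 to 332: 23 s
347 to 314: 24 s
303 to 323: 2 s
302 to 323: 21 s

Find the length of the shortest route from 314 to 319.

32 s

Enumerating some paths:
314–303–334–319: 9+17+8 = 34
314–311–334–319: 7+17+8 = 32
The minimum is 32 s via 314–311–334–319.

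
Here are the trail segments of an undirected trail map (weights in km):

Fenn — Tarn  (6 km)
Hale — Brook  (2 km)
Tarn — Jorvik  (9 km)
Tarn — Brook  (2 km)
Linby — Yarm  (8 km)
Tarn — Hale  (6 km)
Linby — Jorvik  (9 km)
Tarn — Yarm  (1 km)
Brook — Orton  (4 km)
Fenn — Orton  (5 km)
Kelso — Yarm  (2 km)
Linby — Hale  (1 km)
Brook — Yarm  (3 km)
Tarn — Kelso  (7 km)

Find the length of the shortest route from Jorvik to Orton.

15 km

Shortest distances from Jorvik:
Jorvik: 0
Linby: 9  (via Jorvik)
Tarn: 9  (via Jorvik)
Hale: 10  (via Linby)
Yarm: 10  (via Tarn)
Brook: 11  (via Tarn)
Kelso: 12  (via Yarm)
Fenn: 15  (via Tarn)
Orton: 15  (via Brook)
Shortest route: Jorvik–Tarn–Brook–Orton = 15 km.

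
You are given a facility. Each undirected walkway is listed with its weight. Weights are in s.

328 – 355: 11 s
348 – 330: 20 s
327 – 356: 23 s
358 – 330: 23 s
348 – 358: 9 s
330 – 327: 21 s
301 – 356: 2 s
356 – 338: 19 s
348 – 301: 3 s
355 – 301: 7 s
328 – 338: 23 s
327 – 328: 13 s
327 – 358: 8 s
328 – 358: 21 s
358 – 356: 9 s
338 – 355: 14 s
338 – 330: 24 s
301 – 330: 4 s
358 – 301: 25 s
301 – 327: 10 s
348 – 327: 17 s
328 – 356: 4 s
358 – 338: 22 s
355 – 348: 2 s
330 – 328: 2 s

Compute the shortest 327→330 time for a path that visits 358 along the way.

23 s

Shortest 327→358: 327 → 358 = 8
Best 358 to 330: 358 → 356 → 301 → 330 costing 15
Total via 358: 8 + 15 = 23 s.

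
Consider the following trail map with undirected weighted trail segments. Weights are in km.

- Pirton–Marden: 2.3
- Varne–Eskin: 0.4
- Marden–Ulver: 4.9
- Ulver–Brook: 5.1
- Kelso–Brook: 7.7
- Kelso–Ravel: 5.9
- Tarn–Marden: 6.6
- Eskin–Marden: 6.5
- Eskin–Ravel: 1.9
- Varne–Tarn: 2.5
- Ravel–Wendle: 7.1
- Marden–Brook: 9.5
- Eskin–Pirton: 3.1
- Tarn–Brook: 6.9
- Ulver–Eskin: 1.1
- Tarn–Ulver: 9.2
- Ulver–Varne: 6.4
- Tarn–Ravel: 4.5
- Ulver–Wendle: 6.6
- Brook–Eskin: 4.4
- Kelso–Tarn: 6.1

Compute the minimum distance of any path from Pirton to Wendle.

10.8 km

Running Dijkstra from Pirton:
Pirton: 0
Marden: 2.3  (via Pirton)
Eskin: 3.1  (via Pirton)
Varne: 3.5  (via Eskin)
Ulver: 4.2  (via Eskin)
Ravel: 5  (via Eskin)
Tarn: 6  (via Varne)
Brook: 7.5  (via Eskin)
Wendle: 10.8  (via Ulver)
Shortest route: Pirton–Eskin–Ulver–Wendle = 10.8 km.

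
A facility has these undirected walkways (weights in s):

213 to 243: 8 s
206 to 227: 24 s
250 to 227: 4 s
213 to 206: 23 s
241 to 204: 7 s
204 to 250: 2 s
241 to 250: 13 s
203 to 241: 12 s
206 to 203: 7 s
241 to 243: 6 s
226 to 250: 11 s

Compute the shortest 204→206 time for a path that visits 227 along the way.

30 s

Shortest 204→227: 204 → 250 → 227 = 6
Best 227 to 206: 227 → 206 costing 24
Total via 227: 6 + 24 = 30 s.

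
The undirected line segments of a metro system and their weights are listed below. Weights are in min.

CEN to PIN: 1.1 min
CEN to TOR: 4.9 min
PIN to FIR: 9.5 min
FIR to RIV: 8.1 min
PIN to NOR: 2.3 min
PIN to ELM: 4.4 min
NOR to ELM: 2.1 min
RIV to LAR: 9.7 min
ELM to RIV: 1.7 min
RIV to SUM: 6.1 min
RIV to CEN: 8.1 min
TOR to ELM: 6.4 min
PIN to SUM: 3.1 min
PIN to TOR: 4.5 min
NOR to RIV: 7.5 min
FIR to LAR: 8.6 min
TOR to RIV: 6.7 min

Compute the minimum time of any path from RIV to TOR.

6.7 min

Compare a few routes:
RIV → ELM → TOR: 1.7+6.4 = 8.1
RIV → TOR: 6.7 = 6.7
Cheapest is RIV → TOR at 6.7 min.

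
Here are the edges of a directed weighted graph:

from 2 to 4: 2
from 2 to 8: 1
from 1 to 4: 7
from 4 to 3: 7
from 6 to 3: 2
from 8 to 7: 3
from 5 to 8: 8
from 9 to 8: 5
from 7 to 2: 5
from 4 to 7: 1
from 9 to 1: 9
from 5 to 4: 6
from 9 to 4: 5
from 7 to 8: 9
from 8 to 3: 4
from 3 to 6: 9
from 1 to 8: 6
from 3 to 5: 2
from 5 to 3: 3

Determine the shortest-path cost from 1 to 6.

19

Compare a few routes:
1 - 4 - 3 - 6: 7+7+9 = 23
1 - 8 - 3 - 6: 6+4+9 = 19
Cheapest is 1 - 8 - 3 - 6 at 19.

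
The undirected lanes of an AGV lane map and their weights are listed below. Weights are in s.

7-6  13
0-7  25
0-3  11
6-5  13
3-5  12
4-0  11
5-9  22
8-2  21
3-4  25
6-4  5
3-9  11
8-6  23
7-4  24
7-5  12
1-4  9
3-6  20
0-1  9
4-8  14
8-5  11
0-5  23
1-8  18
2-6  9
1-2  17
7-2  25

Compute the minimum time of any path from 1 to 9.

31 s

Running Dijkstra from 1:
1: 0
0: 9  (via 1)
4: 9  (via 1)
6: 14  (via 4)
2: 17  (via 1)
8: 18  (via 1)
3: 20  (via 0)
5: 27  (via 6)
7: 27  (via 6)
9: 31  (via 3)
Shortest route: 1–0–3–9 = 31 s.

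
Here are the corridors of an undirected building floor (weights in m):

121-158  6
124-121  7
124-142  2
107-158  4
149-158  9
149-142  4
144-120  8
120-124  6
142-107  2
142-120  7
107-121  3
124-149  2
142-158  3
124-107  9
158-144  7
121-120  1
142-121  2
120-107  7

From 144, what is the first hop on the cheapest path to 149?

158

Compare a few routes:
144 - 158 - 142 - 149: 7+3+4 = 14
144 - 120 - 121 - 142 - 124 - 149: 8+1+2+2+2 = 15
144 - 120 - 121 - 142 - 149: 8+1+2+4 = 15
Cheapest is 144 - 158 - 142 - 149 at 14 m.
So from 144 the first move is to 158.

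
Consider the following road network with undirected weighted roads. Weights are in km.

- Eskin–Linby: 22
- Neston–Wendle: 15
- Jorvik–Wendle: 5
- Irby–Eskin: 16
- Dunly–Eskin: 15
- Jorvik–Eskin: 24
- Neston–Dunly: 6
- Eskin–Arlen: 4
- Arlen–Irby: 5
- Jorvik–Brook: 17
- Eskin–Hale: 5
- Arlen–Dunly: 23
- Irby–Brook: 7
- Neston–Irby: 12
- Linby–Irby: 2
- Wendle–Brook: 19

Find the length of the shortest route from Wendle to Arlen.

31 km

Enumerating some paths:
Wendle - Brook - Irby - Arlen: 19+7+5 = 31
Wendle - Neston - Irby - Arlen: 15+12+5 = 32
The minimum is 31 km via Wendle - Brook - Irby - Arlen.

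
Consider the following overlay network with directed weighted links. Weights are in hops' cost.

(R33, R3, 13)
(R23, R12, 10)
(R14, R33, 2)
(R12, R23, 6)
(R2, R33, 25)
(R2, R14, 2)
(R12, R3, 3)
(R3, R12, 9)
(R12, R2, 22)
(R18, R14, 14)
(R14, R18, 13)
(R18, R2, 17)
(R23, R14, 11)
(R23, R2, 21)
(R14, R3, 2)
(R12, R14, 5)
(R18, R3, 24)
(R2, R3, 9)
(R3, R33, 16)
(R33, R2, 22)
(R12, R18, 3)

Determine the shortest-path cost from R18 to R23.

Running Dijkstra from R18:
R18: 0
R14: 14  (via R18)
R3: 16  (via R14)
R33: 16  (via R14)
R2: 17  (via R18)
R12: 25  (via R3)
R23: 31  (via R12)
Shortest route: R18 → R14 → R3 → R12 → R23 = 31 hops' cost.

31 hops' cost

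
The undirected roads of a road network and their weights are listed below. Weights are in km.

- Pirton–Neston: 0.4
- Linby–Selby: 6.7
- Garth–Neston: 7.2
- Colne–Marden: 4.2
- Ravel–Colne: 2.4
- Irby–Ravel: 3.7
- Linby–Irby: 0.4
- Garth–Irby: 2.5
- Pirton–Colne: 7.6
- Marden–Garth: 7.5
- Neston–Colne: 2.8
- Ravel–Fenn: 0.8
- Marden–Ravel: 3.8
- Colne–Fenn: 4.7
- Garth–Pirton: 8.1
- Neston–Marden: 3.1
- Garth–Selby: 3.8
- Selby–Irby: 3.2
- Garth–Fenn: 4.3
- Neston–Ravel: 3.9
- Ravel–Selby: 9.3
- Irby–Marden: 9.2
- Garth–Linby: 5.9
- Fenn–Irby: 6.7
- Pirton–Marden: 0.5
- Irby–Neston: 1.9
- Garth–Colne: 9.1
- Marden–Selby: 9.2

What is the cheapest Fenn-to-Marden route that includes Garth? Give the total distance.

Best Fenn to Garth: Fenn–Garth costing 4.3
Best Garth to Marden: Garth–Irby–Neston–Pirton–Marden costing 5.3
Total via Garth: 4.3 + 5.3 = 9.6 km.

9.6 km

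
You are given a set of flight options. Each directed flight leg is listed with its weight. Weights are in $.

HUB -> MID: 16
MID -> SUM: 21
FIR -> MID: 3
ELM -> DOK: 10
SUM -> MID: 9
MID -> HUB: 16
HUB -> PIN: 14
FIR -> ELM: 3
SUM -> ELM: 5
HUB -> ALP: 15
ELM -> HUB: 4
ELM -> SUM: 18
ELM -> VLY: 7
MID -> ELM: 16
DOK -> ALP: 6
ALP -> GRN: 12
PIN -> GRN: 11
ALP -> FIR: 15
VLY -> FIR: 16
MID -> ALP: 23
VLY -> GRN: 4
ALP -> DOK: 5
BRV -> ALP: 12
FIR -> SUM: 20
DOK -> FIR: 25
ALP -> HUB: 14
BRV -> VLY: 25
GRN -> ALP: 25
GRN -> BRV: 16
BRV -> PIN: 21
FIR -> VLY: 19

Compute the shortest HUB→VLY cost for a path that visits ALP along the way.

$40

Shortest HUB→ALP: HUB → ALP = 15
Best ALP to VLY: ALP → FIR → ELM → VLY costing 25
Total via ALP: 15 + 25 = $40.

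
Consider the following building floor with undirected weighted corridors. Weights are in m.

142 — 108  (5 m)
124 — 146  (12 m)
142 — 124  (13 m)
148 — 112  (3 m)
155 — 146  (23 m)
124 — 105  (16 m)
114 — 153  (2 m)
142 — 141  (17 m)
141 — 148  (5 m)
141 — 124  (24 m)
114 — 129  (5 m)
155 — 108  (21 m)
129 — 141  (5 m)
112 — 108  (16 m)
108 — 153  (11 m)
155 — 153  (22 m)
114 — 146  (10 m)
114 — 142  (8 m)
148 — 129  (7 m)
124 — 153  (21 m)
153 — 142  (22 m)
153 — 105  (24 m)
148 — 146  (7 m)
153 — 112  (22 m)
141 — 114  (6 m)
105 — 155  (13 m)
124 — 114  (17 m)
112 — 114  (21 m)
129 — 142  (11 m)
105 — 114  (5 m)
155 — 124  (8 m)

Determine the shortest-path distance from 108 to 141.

Settle nodes by increasing distance from 108:
108: 0
142: 5  (via 108)
153: 11  (via 108)
114: 13  (via 142)
112: 16  (via 108)
129: 16  (via 142)
105: 18  (via 114)
124: 18  (via 142)
141: 19  (via 114)
Shortest route: 108 → 142 → 114 → 141 = 19 m.

19 m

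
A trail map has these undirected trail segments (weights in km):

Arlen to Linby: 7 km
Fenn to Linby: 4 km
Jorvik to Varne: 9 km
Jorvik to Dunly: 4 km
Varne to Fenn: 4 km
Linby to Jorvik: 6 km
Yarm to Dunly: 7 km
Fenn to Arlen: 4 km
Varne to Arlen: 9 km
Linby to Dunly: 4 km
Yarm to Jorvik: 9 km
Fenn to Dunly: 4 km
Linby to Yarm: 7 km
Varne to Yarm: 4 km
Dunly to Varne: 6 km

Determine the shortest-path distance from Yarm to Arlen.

12 km

Running Dijkstra from Yarm:
Yarm: 0
Varne: 4  (via Yarm)
Dunly: 7  (via Yarm)
Linby: 7  (via Yarm)
Fenn: 8  (via Varne)
Jorvik: 9  (via Yarm)
Arlen: 12  (via Fenn)
Shortest route: Yarm → Varne → Fenn → Arlen = 12 km.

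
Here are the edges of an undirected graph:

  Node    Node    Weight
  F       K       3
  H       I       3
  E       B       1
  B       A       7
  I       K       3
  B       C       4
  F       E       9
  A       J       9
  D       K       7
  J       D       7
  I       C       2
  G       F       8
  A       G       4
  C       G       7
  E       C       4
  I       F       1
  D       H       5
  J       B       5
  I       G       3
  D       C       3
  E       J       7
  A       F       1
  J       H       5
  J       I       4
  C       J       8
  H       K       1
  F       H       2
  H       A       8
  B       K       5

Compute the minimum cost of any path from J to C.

6

Enumerating some paths:
J–B–C: 5+4 = 9
J–C: 8 = 8
J–I–C: 4+2 = 6
The minimum is 6 via J–I–C.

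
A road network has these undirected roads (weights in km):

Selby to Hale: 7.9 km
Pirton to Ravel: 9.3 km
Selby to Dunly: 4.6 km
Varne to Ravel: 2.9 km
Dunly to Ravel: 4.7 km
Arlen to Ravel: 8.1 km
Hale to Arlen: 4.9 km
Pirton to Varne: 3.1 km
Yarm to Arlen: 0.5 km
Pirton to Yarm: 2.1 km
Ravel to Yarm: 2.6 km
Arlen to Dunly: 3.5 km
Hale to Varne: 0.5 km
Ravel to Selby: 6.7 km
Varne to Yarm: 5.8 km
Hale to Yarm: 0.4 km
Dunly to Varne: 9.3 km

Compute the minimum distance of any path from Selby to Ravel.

Candidate routes:
Selby - Dunly - Ravel: 4.6+4.7 = 9.3
Selby - Ravel: 6.7 = 6.7
Cheapest is Selby - Ravel at 6.7 km.

6.7 km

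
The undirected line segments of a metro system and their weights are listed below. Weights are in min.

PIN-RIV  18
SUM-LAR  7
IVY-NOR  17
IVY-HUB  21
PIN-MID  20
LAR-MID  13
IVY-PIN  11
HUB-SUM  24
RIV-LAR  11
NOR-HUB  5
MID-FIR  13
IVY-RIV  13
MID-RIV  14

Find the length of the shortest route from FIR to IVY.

40 min

Candidate routes:
FIR–MID–LAR–RIV–IVY: 13+13+11+13 = 50
FIR–MID–PIN–IVY: 13+20+11 = 44
FIR–MID–RIV–IVY: 13+14+13 = 40
Cheapest is FIR–MID–RIV–IVY at 40 min.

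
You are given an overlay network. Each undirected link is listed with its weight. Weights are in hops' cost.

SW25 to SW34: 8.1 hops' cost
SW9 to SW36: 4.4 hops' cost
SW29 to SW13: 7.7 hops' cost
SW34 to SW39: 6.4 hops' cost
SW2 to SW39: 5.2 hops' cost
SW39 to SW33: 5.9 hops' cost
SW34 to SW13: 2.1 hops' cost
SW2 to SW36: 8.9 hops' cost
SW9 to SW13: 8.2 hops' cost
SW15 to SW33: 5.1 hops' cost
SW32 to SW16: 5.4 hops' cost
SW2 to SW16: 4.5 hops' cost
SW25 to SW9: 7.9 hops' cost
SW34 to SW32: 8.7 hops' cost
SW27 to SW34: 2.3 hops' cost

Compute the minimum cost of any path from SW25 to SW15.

Running Dijkstra from SW25:
SW25: 0
SW9: 7.9  (via SW25)
SW34: 8.1  (via SW25)
SW13: 10.2  (via SW34)
SW27: 10.4  (via SW34)
SW36: 12.3  (via SW9)
SW39: 14.5  (via SW34)
SW32: 16.8  (via SW34)
SW29: 17.9  (via SW13)
SW2: 19.7  (via SW39)
SW33: 20.4  (via SW39)
SW16: 22.2  (via SW32)
SW15: 25.5  (via SW33)
Shortest route: SW25 → SW34 → SW39 → SW33 → SW15 = 25.5 hops' cost.

25.5 hops' cost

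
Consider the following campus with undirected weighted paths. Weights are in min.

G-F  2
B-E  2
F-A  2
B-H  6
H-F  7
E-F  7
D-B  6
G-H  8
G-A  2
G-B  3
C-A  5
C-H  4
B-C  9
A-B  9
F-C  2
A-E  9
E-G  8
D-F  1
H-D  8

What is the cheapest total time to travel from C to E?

Enumerating some paths:
C–F–A–G–B–E: 2+2+2+3+2 = 11
C–F–E: 2+7 = 9
C–F–D–B–E: 2+1+6+2 = 11
C–B–E: 9+2 = 11
Cheapest is C–F–E at 9 min.

9 min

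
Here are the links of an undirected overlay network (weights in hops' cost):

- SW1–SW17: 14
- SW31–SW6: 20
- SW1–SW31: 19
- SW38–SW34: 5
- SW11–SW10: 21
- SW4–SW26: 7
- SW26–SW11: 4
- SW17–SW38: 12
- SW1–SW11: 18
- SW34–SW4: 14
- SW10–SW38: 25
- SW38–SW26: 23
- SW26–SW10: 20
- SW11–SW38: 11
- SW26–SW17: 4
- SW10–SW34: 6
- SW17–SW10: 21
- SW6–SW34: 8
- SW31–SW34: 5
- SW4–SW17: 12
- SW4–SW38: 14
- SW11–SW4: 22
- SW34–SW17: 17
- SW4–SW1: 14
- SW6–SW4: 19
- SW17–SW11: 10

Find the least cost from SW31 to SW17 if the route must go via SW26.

29 hops' cost

Shortest SW31→SW26: SW31–SW34–SW38–SW11–SW26 = 25
Shortest SW26→SW17: SW26–SW17 = 4
Total via SW26: 25 + 4 = 29 hops' cost.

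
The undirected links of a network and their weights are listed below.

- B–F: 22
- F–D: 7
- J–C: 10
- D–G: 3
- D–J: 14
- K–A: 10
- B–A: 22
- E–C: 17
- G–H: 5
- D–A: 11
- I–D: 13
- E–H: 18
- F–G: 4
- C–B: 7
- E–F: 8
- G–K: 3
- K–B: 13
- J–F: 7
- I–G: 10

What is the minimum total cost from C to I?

31

Compare a few routes:
C - B - K - G - I: 7+13+3+10 = 33
C - J - F - G - I: 10+7+4+10 = 31
C - J - D - I: 10+14+13 = 37
Cheapest is C - J - F - G - I at 31.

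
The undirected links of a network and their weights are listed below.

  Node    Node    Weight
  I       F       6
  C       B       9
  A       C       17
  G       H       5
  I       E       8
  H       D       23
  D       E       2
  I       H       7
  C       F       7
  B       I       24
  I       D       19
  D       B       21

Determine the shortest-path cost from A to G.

42

Candidate routes:
A - C - F - I - E - D - H - G: 17+7+6+8+2+23+5 = 68
A - C - B - I - H - G: 17+9+24+7+5 = 62
A - C - F - I - H - G: 17+7+6+7+5 = 42
The minimum is 42 via A - C - F - I - H - G.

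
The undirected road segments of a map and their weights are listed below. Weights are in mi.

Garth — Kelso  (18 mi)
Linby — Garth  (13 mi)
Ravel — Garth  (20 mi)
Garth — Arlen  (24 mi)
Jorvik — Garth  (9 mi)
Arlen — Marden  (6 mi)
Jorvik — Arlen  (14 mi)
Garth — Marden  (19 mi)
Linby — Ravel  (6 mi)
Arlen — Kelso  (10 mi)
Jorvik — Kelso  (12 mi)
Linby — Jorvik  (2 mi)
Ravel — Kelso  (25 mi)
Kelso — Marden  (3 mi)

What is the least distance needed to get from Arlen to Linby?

Enumerating some paths:
Arlen - Marden - Kelso - Jorvik - Linby: 6+3+12+2 = 23
Arlen - Kelso - Jorvik - Linby: 10+12+2 = 24
Arlen - Jorvik - Linby: 14+2 = 16
The minimum is 16 mi via Arlen - Jorvik - Linby.

16 mi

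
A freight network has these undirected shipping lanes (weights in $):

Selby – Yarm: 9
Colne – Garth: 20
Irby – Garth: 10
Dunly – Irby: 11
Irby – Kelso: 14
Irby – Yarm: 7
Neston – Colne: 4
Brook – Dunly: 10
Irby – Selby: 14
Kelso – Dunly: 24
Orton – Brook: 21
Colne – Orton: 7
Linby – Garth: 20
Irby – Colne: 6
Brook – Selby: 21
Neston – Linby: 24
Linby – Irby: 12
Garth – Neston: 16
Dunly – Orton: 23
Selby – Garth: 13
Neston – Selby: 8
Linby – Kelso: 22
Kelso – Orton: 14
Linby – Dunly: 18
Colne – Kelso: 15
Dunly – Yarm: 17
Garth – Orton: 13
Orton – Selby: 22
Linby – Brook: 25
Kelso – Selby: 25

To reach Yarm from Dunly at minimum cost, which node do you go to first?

Enumerating some paths:
Dunly–Irby–Selby–Yarm: 11+14+9 = 34
Dunly–Yarm: 17 = 17
Dunly–Irby–Yarm: 11+7 = 18
Cheapest is Dunly–Yarm at $17.
So from Dunly the first move is to Yarm.

Yarm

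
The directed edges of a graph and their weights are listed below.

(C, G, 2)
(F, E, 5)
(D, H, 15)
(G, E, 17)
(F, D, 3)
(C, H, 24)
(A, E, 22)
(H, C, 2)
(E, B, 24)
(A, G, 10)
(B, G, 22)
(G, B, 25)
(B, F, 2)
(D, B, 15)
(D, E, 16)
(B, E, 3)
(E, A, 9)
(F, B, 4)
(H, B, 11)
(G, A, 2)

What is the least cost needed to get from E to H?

Compare a few routes:
E → B → F → D → H: 24+2+3+15 = 44
E → A → G → B → F → D → H: 9+10+25+2+3+15 = 64
The minimum is 44 via E → B → F → D → H.

44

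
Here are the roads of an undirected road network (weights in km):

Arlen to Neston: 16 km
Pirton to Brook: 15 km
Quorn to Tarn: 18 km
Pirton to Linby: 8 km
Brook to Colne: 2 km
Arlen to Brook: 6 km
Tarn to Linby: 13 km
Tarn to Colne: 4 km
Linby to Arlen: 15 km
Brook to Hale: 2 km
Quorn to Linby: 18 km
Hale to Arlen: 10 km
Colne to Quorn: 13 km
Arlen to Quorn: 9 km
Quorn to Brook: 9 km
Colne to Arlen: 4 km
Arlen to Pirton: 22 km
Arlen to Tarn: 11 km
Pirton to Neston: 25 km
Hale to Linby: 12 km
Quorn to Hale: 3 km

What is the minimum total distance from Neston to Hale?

24 km

Enumerating some paths:
Neston - Arlen - Quorn - Hale: 16+9+3 = 28
Neston - Arlen - Hale: 16+10 = 26
Neston - Arlen - Brook - Hale: 16+6+2 = 24
Neston - Arlen - Colne - Brook - Quorn - Hale: 16+4+2+9+3 = 34
Cheapest is Neston - Arlen - Brook - Hale at 24 km.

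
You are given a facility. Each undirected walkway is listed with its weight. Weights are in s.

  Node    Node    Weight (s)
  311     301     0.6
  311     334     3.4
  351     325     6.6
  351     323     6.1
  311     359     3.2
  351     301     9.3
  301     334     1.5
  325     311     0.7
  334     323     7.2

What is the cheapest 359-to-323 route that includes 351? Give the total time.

Shortest 359→351: 359 → 311 → 325 → 351 = 10.5
Shortest 351→323: 351 → 323 = 6.1
Total via 351: 10.5 + 6.1 = 16.6 s.

16.6 s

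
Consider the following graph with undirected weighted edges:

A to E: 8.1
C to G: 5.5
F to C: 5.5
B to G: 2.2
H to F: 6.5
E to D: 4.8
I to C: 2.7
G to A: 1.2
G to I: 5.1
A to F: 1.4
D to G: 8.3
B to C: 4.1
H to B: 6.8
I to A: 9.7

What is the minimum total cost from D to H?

Compare a few routes:
D - G - B - H: 8.3+2.2+6.8 = 17.3
D - E - A - F - H: 4.8+8.1+1.4+6.5 = 20.8
D - G - A - F - H: 8.3+1.2+1.4+6.5 = 17.4
The minimum is 17.3 via D - G - B - H.

17.3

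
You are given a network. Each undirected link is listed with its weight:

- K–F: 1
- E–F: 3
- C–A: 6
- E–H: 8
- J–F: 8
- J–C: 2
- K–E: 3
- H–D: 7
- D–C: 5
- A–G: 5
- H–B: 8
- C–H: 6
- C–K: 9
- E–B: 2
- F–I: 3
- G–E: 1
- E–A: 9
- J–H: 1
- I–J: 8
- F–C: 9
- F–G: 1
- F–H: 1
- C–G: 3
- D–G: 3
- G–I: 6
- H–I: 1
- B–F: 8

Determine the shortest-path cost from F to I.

Compare a few routes:
F → H → I: 1+1 = 2
F → I: 3 = 3
Cheapest is F → H → I at 2.

2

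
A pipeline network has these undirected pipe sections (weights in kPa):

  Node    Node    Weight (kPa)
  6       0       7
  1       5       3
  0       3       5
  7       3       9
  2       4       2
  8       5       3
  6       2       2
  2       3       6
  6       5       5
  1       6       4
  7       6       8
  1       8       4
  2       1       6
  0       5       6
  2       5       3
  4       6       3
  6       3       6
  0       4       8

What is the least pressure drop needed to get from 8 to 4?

8 kPa

Compare a few routes:
8 → 5 → 2 → 4: 3+3+2 = 8
8 → 5 → 6 → 4: 3+5+3 = 11
8 → 1 → 6 → 4: 4+4+3 = 11
Cheapest is 8 → 5 → 2 → 4 at 8 kPa.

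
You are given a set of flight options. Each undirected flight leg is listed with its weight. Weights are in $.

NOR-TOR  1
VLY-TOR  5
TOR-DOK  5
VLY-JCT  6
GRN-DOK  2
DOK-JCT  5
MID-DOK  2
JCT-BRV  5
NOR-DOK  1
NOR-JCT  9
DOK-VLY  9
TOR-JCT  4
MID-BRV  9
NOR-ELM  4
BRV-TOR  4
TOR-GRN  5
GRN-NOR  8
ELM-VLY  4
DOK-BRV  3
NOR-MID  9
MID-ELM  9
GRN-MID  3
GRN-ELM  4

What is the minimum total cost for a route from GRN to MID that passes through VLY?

$17

Best GRN to VLY: GRN–ELM–VLY costing 8
Best VLY to MID: VLY–TOR–NOR–DOK–MID costing 9
Total via VLY: 8 + 9 = $17.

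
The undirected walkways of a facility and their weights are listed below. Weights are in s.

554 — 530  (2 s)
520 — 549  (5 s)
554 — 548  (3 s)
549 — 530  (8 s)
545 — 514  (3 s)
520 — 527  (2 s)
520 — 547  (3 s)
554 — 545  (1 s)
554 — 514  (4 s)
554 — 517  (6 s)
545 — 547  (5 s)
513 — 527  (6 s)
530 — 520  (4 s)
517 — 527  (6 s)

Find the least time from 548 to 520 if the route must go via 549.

18 s

Shortest 548→549: 548–554–530–549 = 13
Shortest 549→520: 549–520 = 5
Total via 549: 13 + 5 = 18 s.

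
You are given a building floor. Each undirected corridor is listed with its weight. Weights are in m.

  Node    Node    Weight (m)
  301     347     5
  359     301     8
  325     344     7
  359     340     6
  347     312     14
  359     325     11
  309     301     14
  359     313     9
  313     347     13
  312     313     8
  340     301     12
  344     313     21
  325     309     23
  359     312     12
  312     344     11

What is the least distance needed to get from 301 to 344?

26 m

Enumerating some paths:
301 → 359 → 325 → 344: 8+11+7 = 26
301 → 347 → 312 → 344: 5+14+11 = 30
The minimum is 26 m via 301 → 359 → 325 → 344.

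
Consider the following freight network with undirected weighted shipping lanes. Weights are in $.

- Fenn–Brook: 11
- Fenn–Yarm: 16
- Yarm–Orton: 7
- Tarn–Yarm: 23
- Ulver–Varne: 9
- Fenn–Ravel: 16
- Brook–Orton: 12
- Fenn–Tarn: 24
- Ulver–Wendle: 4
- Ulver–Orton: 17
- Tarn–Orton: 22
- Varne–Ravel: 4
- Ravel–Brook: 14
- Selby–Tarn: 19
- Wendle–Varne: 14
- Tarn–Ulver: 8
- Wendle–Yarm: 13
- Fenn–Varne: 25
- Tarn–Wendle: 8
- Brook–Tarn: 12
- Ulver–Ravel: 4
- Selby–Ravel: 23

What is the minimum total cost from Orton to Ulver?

Enumerating some paths:
Orton–Ulver: 17 = 17
Orton–Yarm–Wendle–Ulver: 7+13+4 = 24
Cheapest is Orton–Ulver at $17.

$17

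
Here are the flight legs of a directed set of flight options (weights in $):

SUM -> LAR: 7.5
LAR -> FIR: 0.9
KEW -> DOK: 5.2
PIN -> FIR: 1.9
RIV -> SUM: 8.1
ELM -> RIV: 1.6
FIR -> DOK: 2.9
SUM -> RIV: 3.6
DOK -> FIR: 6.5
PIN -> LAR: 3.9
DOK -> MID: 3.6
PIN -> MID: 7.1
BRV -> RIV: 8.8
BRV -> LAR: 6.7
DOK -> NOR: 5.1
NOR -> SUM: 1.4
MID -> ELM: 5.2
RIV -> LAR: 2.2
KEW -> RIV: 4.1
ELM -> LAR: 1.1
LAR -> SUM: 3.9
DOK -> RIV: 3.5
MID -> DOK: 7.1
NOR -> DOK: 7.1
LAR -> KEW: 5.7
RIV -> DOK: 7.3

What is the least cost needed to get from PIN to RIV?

$8.3

Enumerating some paths:
PIN → FIR → DOK → RIV: 1.9+2.9+3.5 = 8.3
PIN → LAR → FIR → DOK → RIV: 3.9+0.9+2.9+3.5 = 11.2
PIN → LAR → SUM → RIV: 3.9+3.9+3.6 = 11.4
Cheapest is PIN → FIR → DOK → RIV at $8.3.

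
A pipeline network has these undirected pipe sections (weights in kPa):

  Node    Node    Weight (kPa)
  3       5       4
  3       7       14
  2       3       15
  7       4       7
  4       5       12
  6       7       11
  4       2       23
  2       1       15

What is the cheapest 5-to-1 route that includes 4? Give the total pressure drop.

50 kPa

Shortest 5→4: 5 → 4 = 12
Shortest 4→1: 4 → 2 → 1 = 38
Total via 4: 12 + 38 = 50 kPa.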